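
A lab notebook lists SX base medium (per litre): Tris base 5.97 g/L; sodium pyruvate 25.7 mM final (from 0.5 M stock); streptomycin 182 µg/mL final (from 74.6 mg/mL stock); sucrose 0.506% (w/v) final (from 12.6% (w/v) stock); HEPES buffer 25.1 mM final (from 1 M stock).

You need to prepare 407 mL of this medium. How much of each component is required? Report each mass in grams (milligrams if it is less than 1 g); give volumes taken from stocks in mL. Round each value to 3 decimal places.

Scale factor relative to 1 L: 0.407.
Tris base: 5.97 g/L × 0.407 L = 2.430 g
sodium pyruvate: V = C2·V2/C1 = 25.7 mM × 407 mL ÷ 500 mM = 20.920 mL
streptomycin: dilute stock: 182 µg/mL × 407 mL ÷ 74600 µg/mL = 0.993 mL
sucrose: C1V1 = C2V2 → 0.506% ÷ 12.6% × 407 mL = 16.345 mL
HEPES buffer: C1V1 = C2V2 → 25.1 mM × 407 mL ÷ 1000 mM = 10.216 mL

Tris base 2.430 g; sodium pyruvate 20.920 mL; streptomycin 0.993 mL; sucrose 16.345 mL; HEPES buffer 10.216 mL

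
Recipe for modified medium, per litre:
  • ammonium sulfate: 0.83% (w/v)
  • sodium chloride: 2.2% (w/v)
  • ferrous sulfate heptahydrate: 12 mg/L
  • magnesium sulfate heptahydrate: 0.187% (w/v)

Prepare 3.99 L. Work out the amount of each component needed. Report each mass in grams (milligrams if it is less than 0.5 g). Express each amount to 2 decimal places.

Scale factor relative to 1 L: 3.99.
ammonium sulfate: 0.83 g per 100 mL × 3990 mL ÷ 100 = 33.12 g
sodium chloride: 2.2 g per 100 mL × 3990 mL ÷ 100 = 87.78 g
ferrous sulfate heptahydrate: 12 mg/L × 3.99 L = 47.88 mg
magnesium sulfate heptahydrate: 0.187% w/v = 1.87 g/L → 1.87 × 3.99 L = 7.46 g

ammonium sulfate 33.12 g; sodium chloride 87.78 g; ferrous sulfate heptahydrate 47.88 mg; magnesium sulfate heptahydrate 7.46 g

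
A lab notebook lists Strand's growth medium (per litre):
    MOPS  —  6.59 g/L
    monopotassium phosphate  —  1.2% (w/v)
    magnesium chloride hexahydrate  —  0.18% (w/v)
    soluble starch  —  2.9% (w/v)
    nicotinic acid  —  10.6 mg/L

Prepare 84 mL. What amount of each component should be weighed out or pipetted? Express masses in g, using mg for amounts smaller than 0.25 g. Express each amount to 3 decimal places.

Working volume: 84 mL = 0.084 L.
MOPS: 6.59 g/L × 0.084 L = 0.554 g
monopotassium phosphate: 1.2% w/v = 12 g/L → 12 × 0.084 L = 1.008 g
magnesium chloride hexahydrate: 0.18% w/v = 1.8 g/L → 1.8 × 0.084 L = 0.1512 g = 151.200 mg
soluble starch: 2.9 g per 100 mL × 84 mL ÷ 100 = 2.436 g
nicotinic acid: 10.6 mg/L × 0.084 L = 0.890 mg

MOPS 0.554 g; monopotassium phosphate 1.008 g; magnesium chloride hexahydrate 151.200 mg; soluble starch 2.436 g; nicotinic acid 0.890 mg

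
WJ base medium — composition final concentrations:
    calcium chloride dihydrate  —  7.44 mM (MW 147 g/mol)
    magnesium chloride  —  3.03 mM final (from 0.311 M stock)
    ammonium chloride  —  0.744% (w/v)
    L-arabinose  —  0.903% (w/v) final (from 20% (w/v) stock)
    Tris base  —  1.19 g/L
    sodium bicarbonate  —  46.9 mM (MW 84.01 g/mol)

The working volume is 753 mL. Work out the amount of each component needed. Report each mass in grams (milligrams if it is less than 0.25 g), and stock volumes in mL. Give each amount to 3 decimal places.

Scale factor relative to 1 L: 0.753.
calcium chloride dihydrate: 7.44 mmol/L × 147 g/mol × 0.753 L ÷ 1000 = 0.824 g
magnesium chloride: V = C2·V2/C1 = 3.03 mM × 753 mL ÷ 311 mM = 7.336 mL
ammonium chloride: 0.744 g per 100 mL × 753 mL ÷ 100 = 5.602 g
L-arabinose: dilute stock: 0.903% ÷ 20% × 753 mL = 33.998 mL
Tris base: 1.19 g/L × 0.753 L = 0.896 g
sodium bicarbonate: 46.9 mmol/L × 84.01 g/mol × 0.753 L ÷ 1000 = 2.967 g

calcium chloride dihydrate 0.824 g; magnesium chloride 7.336 mL; ammonium chloride 5.602 g; L-arabinose 33.998 mL; Tris base 0.896 g; sodium bicarbonate 2.967 g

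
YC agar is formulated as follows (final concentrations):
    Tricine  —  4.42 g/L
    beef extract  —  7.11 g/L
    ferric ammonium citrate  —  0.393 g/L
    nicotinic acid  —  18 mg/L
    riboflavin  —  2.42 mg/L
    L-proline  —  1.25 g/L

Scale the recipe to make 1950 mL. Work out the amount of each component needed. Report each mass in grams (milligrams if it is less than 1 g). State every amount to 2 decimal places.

Working volume: 1950 mL = 1.95 L.
Tricine: 4.42 g/L × 1.95 L = 8.62 g
beef extract: 7.11 g/L × 1.95 L = 13.86 g
ferric ammonium citrate: 0.393 g/L × 1.95 L = 0.76635 g = 766.35 mg
nicotinic acid: 18 mg/L × 1.95 L = 35.10 mg
riboflavin: 2.42 mg/L × 1.95 L = 4.72 mg
L-proline: 1.25 g/L × 1.95 L = 2.44 g

Tricine 8.62 g; beef extract 13.86 g; ferric ammonium citrate 766.35 mg; nicotinic acid 35.10 mg; riboflavin 4.72 mg; L-proline 2.44 g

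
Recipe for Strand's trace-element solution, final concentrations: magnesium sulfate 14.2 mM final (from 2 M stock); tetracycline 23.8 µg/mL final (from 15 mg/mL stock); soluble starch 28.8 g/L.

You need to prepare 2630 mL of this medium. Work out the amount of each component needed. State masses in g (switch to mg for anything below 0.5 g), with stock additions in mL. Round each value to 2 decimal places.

magnesium sulfate 18.67 mL; tetracycline 4.17 mL; soluble starch 75.74 g

Scale factor relative to 1 L: 2.63.
magnesium sulfate: dilute stock: 14.2 mM × 2630 mL ÷ 2000 mM = 18.67 mL
tetracycline: V = C2·V2/C1 = 23.8 µg/mL × 2630 mL ÷ 15000 µg/mL = 4.17 mL
soluble starch: 28.8 g/L × 2.63 L = 75.74 g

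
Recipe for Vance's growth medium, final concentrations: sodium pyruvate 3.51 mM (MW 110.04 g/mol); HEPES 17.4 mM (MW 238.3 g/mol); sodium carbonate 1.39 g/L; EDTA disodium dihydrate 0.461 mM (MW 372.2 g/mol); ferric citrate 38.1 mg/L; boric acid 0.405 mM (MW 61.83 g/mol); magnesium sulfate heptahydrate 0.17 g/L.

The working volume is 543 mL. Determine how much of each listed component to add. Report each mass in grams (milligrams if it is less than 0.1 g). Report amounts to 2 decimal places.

Working volume: 543 mL = 0.543 L.
sodium pyruvate: 3.51 mmol/L × 110.04 g/mol × 0.543 L ÷ 1000 = 0.21 g
HEPES: 17.4 mmol/L × 238.3 g/mol × 0.543 L ÷ 1000 = 2.25 g
sodium carbonate: 1.39 g/L × 0.543 L = 0.75 g
EDTA disodium dihydrate: 0.461 mmol/L × 372.2 mg/mmol × 0.543 L = 93.17 mg
ferric citrate: 38.1 mg/L × 0.543 L = 20.69 mg
boric acid: 0.405 mmol/L × 61.83 mg/mmol × 0.543 L = 13.60 mg
magnesium sulfate heptahydrate: 0.17 g/L × 0.543 L = 0.09231 g = 92.31 mg

sodium pyruvate 0.21 g; HEPES 2.25 g; sodium carbonate 0.75 g; EDTA disodium dihydrate 93.17 mg; ferric citrate 20.69 mg; boric acid 13.60 mg; magnesium sulfate heptahydrate 92.31 mg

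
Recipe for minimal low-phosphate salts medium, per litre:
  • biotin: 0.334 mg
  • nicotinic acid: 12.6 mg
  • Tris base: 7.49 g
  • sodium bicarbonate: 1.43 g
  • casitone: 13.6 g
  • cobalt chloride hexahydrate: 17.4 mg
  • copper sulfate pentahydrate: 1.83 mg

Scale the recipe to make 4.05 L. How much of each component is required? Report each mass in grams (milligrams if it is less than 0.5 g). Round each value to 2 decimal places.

Ratio of target to recipe volume: 4050 / 1000 = 4.05.
biotin: 0.334 mg × (4050 mL / 1000 mL) = 1.35 mg
nicotinic acid: 12.6 mg × (4050 mL / 1000 mL) = 51.03 mg
Tris base: 7.49 g × (4050 mL / 1000 mL) = 30.33 g
sodium bicarbonate: 1.43 g × (4050 mL / 1000 mL) = 5.79 g
casitone: 13.6 g × (4050 mL / 1000 mL) = 55.08 g
cobalt chloride hexahydrate: 17.4 mg × (4050 mL / 1000 mL) = 70.47 mg
copper sulfate pentahydrate: 1.83 mg × (4050 mL / 1000 mL) = 7.41 mg

biotin 1.35 mg; nicotinic acid 51.03 mg; Tris base 30.33 g; sodium bicarbonate 5.79 g; casitone 55.08 g; cobalt chloride hexahydrate 70.47 mg; copper sulfate pentahydrate 7.41 mg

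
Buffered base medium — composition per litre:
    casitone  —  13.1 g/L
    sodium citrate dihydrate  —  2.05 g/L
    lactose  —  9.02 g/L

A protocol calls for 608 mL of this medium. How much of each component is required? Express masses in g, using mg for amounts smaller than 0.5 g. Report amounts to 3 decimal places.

Working volume: 608 mL = 0.608 L.
casitone: 13.1 g/L × 0.608 L = 7.965 g
sodium citrate dihydrate: 2.05 g/L × 0.608 L = 1.246 g
lactose: 9.02 g/L × 0.608 L = 5.484 g

casitone 7.965 g; sodium citrate dihydrate 1.246 g; lactose 5.484 g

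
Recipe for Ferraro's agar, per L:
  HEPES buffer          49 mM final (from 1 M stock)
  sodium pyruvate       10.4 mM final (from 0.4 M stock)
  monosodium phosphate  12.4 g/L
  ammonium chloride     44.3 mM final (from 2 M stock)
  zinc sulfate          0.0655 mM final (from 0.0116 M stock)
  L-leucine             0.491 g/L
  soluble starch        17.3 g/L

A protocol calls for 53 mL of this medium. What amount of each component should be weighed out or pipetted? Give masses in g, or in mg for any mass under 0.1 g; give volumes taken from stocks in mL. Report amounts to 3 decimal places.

HEPES buffer 2.597 mL; sodium pyruvate 1.378 mL; monosodium phosphate 0.657 g; ammonium chloride 1.174 mL; zinc sulfate 0.299 mL; L-leucine 26.023 mg; soluble starch 0.917 g

Scale factor relative to 1 L: 0.053.
HEPES buffer: V = C2·V2/C1 = 49 mM × 53 mL ÷ 1000 mM = 2.597 mL
sodium pyruvate: dilute stock: 10.4 mM × 53 mL ÷ 400 mM = 1.378 mL
monosodium phosphate: 12.4 g/L × 0.053 L = 0.657 g
ammonium chloride: V = C2·V2/C1 = 44.3 mM × 53 mL ÷ 2000 mM = 1.174 mL
zinc sulfate: dilute stock: 0.0655 mM × 53 mL ÷ 11.6 mM = 0.299 mL
L-leucine: 0.491 g/L × 0.053 L = 0.026023 g = 26.023 mg
soluble starch: 17.3 g/L × 0.053 L = 0.917 g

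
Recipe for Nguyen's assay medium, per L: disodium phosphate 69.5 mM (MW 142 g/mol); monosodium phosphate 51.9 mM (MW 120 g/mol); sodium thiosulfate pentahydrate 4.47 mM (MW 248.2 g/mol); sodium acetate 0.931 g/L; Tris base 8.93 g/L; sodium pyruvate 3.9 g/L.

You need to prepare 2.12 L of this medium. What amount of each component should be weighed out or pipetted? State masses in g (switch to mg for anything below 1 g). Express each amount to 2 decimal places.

disodium phosphate 20.92 g; monosodium phosphate 13.20 g; sodium thiosulfate pentahydrate 2.35 g; sodium acetate 1.97 g; Tris base 18.93 g; sodium pyruvate 8.27 g

Working volume: 2.12 L.
disodium phosphate: 69.5 mmol/L × 142 g/mol × 2.12 L ÷ 1000 = 20.92 g
monosodium phosphate: 51.9 mmol/L × 120 g/mol × 2.12 L ÷ 1000 = 13.20 g
sodium thiosulfate pentahydrate: 4.47 mmol/L × 248.2 g/mol × 2.12 L ÷ 1000 = 2.35 g
sodium acetate: 0.931 g/L × 2.12 L = 1.97 g
Tris base: 8.93 g/L × 2.12 L = 18.93 g
sodium pyruvate: 3.9 g/L × 2.12 L = 8.27 g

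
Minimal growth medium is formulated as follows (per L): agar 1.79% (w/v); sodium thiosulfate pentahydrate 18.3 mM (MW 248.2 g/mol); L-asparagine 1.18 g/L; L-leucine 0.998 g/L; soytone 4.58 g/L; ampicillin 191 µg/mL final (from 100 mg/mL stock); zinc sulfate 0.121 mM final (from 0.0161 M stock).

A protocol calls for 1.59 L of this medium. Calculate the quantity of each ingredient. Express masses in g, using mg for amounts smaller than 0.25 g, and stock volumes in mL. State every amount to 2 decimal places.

agar 28.46 g; sodium thiosulfate pentahydrate 7.22 g; L-asparagine 1.88 g; L-leucine 1.59 g; soytone 7.28 g; ampicillin 3.04 mL; zinc sulfate 11.95 mL

Scale factor relative to 1 L: 1.59.
agar: 1.79% w/v = 17.9 g/L → 17.9 × 1.59 L = 28.46 g
sodium thiosulfate pentahydrate: 18.3 mmol/L × 248.2 g/mol × 1.59 L ÷ 1000 = 7.22 g
L-asparagine: 1.18 g/L × 1.59 L = 1.88 g
L-leucine: 0.998 g/L × 1.59 L = 1.59 g
soytone: 4.58 g/L × 1.59 L = 7.28 g
ampicillin: C1V1 = C2V2 → 191 µg/mL × 1590 mL ÷ 100000 µg/mL = 3.04 mL
zinc sulfate: C1V1 = C2V2 → 0.121 mM × 1590 mL ÷ 16.1 mM = 11.95 mL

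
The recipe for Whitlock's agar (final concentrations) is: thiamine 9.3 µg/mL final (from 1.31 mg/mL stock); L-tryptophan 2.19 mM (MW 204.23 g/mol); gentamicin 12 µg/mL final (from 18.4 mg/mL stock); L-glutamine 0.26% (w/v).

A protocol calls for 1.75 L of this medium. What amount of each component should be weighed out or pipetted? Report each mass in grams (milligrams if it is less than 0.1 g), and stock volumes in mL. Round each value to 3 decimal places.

thiamine 12.424 mL; L-tryptophan 0.783 g; gentamicin 1.141 mL; L-glutamine 4.550 g

Scale factor relative to 1 L: 1.75.
thiamine: dilute stock: 9.3 µg/mL × 1750 mL ÷ 1310 µg/mL = 12.424 mL
L-tryptophan: 2.19 mmol/L × 204.23 g/mol × 1.75 L ÷ 1000 = 0.783 g
gentamicin: C1V1 = C2V2 → 12 µg/mL × 1750 mL ÷ 18400 µg/mL = 1.141 mL
L-glutamine: 0.26% w/v = 2.6 g/L → 2.6 × 1.75 L = 4.550 g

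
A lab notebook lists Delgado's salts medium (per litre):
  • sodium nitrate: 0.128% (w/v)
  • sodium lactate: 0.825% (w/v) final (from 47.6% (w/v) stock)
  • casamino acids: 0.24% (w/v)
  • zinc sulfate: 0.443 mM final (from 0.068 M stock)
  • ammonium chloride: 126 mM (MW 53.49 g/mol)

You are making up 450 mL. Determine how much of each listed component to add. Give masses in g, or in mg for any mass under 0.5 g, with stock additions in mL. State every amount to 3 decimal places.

sodium nitrate 0.576 g; sodium lactate 7.799 mL; casamino acids 1.080 g; zinc sulfate 2.932 mL; ammonium chloride 3.033 g

Working volume: 450 mL = 0.45 L.
sodium nitrate: 0.128 g per 100 mL × 450 mL ÷ 100 = 0.576 g
sodium lactate: dilute stock: 0.825% ÷ 47.6% × 450 mL = 7.799 mL
casamino acids: 0.24 g per 100 mL × 450 mL ÷ 100 = 1.080 g
zinc sulfate: dilute stock: 0.443 mM × 450 mL ÷ 68 mM = 2.932 mL
ammonium chloride: 126 mmol/L × 53.49 g/mol × 0.45 L ÷ 1000 = 3.033 g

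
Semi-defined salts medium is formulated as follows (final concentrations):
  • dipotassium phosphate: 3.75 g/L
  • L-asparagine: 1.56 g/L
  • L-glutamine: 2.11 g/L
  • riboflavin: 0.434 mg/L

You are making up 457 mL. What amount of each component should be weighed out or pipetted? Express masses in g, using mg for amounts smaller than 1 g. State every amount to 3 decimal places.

Target volume = 457 mL = 0.457 L.
dipotassium phosphate: 3.75 g/L × 0.457 L = 1.714 g
L-asparagine: 1.56 g/L × 0.457 L = 0.71292 g = 712.920 mg
L-glutamine: 2.11 g/L × 0.457 L = 0.96427 g = 964.270 mg
riboflavin: 0.434 mg/L × 0.457 L = 0.198 mg

dipotassium phosphate 1.714 g; L-asparagine 712.920 mg; L-glutamine 964.270 mg; riboflavin 0.198 mg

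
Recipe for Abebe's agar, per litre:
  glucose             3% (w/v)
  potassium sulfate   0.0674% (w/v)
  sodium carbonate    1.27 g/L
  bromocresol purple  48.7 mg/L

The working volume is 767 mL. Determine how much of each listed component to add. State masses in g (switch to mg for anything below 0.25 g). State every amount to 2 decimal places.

glucose 23.01 g; potassium sulfate 0.52 g; sodium carbonate 0.97 g; bromocresol purple 37.35 mg

Scale factor relative to 1 L: 0.767.
glucose: 3% w/v = 30 g/L → 30 × 0.767 L = 23.01 g
potassium sulfate: 0.0674% w/v = 0.674 g/L → 0.674 × 0.767 L = 0.52 g
sodium carbonate: 1.27 g/L × 0.767 L = 0.97 g
bromocresol purple: 48.7 mg/L × 0.767 L = 37.35 mg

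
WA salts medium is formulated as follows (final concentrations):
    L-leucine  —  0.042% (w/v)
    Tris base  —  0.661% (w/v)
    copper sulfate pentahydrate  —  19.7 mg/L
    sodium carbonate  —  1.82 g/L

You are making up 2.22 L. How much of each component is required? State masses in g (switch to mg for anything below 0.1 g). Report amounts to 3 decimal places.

L-leucine 0.932 g; Tris base 14.674 g; copper sulfate pentahydrate 43.734 mg; sodium carbonate 4.040 g

Scale factor relative to 1 L: 2.22.
L-leucine: 0.042% w/v = 0.42 g/L → 0.42 × 2.22 L = 0.932 g
Tris base: 0.661 g per 100 mL × 2220 mL ÷ 100 = 14.674 g
copper sulfate pentahydrate: 19.7 mg/L × 2.22 L = 43.734 mg
sodium carbonate: 1.82 g/L × 2.22 L = 4.040 g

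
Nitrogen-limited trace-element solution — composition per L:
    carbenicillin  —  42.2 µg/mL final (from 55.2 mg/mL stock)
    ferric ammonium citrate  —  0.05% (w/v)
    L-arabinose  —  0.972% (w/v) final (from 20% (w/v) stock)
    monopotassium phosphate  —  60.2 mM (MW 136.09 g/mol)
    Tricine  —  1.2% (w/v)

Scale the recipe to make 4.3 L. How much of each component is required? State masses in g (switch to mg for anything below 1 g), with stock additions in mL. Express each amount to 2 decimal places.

Scale factor relative to 1 L: 4.3.
carbenicillin: dilute stock: 42.2 µg/mL × 4300 mL ÷ 55200 µg/mL = 3.29 mL
ferric ammonium citrate: 0.05 g per 100 mL × 4300 mL ÷ 100 = 2.15 g
L-arabinose: dilute stock: 0.972% ÷ 20% × 4300 mL = 208.98 mL
monopotassium phosphate: 60.2 mmol/L × 136.09 g/mol × 4.3 L ÷ 1000 = 35.23 g
Tricine: 1.2% w/v = 12 g/L → 12 × 4.3 L = 51.60 g

carbenicillin 3.29 mL; ferric ammonium citrate 2.15 g; L-arabinose 208.98 mL; monopotassium phosphate 35.23 g; Tricine 51.60 g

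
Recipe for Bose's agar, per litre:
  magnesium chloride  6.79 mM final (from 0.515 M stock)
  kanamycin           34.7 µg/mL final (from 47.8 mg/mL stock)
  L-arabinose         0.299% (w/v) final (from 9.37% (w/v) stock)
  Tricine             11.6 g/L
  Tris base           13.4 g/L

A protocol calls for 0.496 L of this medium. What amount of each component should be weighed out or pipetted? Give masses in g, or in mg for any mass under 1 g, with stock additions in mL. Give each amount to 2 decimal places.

magnesium chloride 6.54 mL; kanamycin 0.36 mL; L-arabinose 15.83 mL; Tricine 5.75 g; Tris base 6.65 g

Scale factor relative to 1 L: 0.496.
magnesium chloride: C1V1 = C2V2 → 6.79 mM × 496 mL ÷ 515 mM = 6.54 mL
kanamycin: V = C2·V2/C1 = 34.7 µg/mL × 496 mL ÷ 47800 µg/mL = 0.36 mL
L-arabinose: V = C2·V2/C1 = 0.299% ÷ 9.37% × 496 mL = 15.83 mL
Tricine: 11.6 g/L × 0.496 L = 5.75 g
Tris base: 13.4 g/L × 0.496 L = 6.65 g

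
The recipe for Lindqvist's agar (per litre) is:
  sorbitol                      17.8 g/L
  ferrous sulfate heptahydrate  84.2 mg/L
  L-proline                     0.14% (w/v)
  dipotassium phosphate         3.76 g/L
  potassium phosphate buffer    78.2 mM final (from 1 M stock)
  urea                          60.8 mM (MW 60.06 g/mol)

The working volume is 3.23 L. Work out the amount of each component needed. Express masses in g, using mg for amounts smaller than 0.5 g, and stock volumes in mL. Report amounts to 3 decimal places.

sorbitol 57.494 g; ferrous sulfate heptahydrate 271.966 mg; L-proline 4.522 g; dipotassium phosphate 12.145 g; potassium phosphate buffer 252.586 mL; urea 11.795 g

Working volume: 3.23 L.
sorbitol: 17.8 g/L × 3.23 L = 57.494 g
ferrous sulfate heptahydrate: 84.2 mg/L × 3.23 L = 271.966 mg
L-proline: 0.14 g per 100 mL × 3230 mL ÷ 100 = 4.522 g
dipotassium phosphate: 3.76 g/L × 3.23 L = 12.145 g
potassium phosphate buffer: dilute stock: 78.2 mM × 3230 mL ÷ 1000 mM = 252.586 mL
urea: 60.8 mmol/L × 60.06 g/mol × 3.23 L ÷ 1000 = 11.795 g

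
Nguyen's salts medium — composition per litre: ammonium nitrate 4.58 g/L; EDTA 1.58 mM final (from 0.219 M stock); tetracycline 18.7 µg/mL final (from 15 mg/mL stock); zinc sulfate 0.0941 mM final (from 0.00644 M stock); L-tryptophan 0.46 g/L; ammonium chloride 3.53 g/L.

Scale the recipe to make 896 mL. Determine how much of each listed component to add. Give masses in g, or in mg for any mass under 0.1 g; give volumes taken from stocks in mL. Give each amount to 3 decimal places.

ammonium nitrate 4.104 g; EDTA 6.464 mL; tetracycline 1.117 mL; zinc sulfate 13.092 mL; L-tryptophan 0.412 g; ammonium chloride 3.163 g

Scale factor relative to 1 L: 0.896.
ammonium nitrate: 4.58 g/L × 0.896 L = 4.104 g
EDTA: C1V1 = C2V2 → 1.58 mM × 896 mL ÷ 219 mM = 6.464 mL
tetracycline: C1V1 = C2V2 → 18.7 µg/mL × 896 mL ÷ 15000 µg/mL = 1.117 mL
zinc sulfate: C1V1 = C2V2 → 0.0941 mM × 896 mL ÷ 6.44 mM = 13.092 mL
L-tryptophan: 0.46 g/L × 0.896 L = 0.412 g
ammonium chloride: 3.53 g/L × 0.896 L = 3.163 g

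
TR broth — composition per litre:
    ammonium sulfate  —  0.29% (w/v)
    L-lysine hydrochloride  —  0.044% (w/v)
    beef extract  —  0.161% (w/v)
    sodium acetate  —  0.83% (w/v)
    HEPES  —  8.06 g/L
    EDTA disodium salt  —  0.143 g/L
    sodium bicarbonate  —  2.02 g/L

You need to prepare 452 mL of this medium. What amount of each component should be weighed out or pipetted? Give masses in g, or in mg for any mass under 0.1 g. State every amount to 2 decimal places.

ammonium sulfate 1.31 g; L-lysine hydrochloride 0.20 g; beef extract 0.73 g; sodium acetate 3.75 g; HEPES 3.64 g; EDTA disodium salt 64.64 mg; sodium bicarbonate 0.91 g

Working volume: 452 mL = 0.452 L.
ammonium sulfate: 0.29% w/v = 2.9 g/L → 2.9 × 0.452 L = 1.31 g
L-lysine hydrochloride: 0.044% w/v = 0.44 g/L → 0.44 × 0.452 L = 0.20 g
beef extract: 0.161% w/v = 1.61 g/L → 1.61 × 0.452 L = 0.73 g
sodium acetate: 0.83 g per 100 mL × 452 mL ÷ 100 = 3.75 g
HEPES: 8.06 g/L × 0.452 L = 3.64 g
EDTA disodium salt: 0.143 g/L × 0.452 L = 0.064636 g = 64.64 mg
sodium bicarbonate: 2.02 g/L × 0.452 L = 0.91 g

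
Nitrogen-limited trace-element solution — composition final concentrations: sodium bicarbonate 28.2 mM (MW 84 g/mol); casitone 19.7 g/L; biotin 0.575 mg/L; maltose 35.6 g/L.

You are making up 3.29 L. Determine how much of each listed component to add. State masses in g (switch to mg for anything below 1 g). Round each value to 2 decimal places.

sodium bicarbonate 7.79 g; casitone 64.81 g; biotin 1.89 mg; maltose 117.12 g

Working volume: 3.29 L.
sodium bicarbonate: 28.2 mmol/L × 84 g/mol × 3.29 L ÷ 1000 = 7.79 g
casitone: 19.7 g/L × 3.29 L = 64.81 g
biotin: 0.575 mg/L × 3.29 L = 1.89 mg
maltose: 35.6 g/L × 3.29 L = 117.12 g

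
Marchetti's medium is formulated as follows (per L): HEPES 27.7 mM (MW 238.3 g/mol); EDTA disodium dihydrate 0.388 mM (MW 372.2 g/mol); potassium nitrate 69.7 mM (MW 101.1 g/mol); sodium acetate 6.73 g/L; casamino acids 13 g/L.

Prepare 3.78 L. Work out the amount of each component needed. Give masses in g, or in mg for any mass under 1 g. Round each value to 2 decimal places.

Working volume: 3.78 L.
HEPES: 27.7 mmol/L × 238.3 g/mol × 3.78 L ÷ 1000 = 24.95 g
EDTA disodium dihydrate: 0.388 mmol/L × 372.2 mg/mmol × 3.78 L = 545.88 mg
potassium nitrate: 69.7 mmol/L × 101.1 g/mol × 3.78 L ÷ 1000 = 26.64 g
sodium acetate: 6.73 g/L × 3.78 L = 25.44 g
casamino acids: 13 g/L × 3.78 L = 49.14 g

HEPES 24.95 g; EDTA disodium dihydrate 545.88 mg; potassium nitrate 26.64 g; sodium acetate 25.44 g; casamino acids 49.14 g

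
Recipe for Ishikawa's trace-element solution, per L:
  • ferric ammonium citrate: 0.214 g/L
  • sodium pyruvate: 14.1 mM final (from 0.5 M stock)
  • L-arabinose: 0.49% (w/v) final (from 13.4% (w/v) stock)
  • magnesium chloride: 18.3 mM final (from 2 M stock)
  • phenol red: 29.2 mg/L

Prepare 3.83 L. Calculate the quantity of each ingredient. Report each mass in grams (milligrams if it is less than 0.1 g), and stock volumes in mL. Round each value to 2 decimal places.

ferric ammonium citrate 0.82 g; sodium pyruvate 108.01 mL; L-arabinose 140.05 mL; magnesium chloride 35.04 mL; phenol red 0.11 g

Working volume: 3.83 L.
ferric ammonium citrate: 0.214 g/L × 3.83 L = 0.82 g
sodium pyruvate: V = C2·V2/C1 = 14.1 mM × 3830 mL ÷ 500 mM = 108.01 mL
L-arabinose: C1V1 = C2V2 → 0.49% ÷ 13.4% × 3830 mL = 140.05 mL
magnesium chloride: C1V1 = C2V2 → 18.3 mM × 3830 mL ÷ 2000 mM = 35.04 mL
phenol red: 29.2 mg/L × 3.83 L = 111.836 mg = 0.11 g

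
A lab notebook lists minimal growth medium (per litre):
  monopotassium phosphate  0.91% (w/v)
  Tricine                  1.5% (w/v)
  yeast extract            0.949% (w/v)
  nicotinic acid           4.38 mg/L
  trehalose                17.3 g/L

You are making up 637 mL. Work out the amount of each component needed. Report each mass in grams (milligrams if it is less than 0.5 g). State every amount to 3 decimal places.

monopotassium phosphate 5.797 g; Tricine 9.555 g; yeast extract 6.045 g; nicotinic acid 2.790 mg; trehalose 11.020 g

Target volume = 637 mL = 0.637 L.
monopotassium phosphate: 0.91% w/v = 9.1 g/L → 9.1 × 0.637 L = 5.797 g
Tricine: 1.5% w/v = 15 g/L → 15 × 0.637 L = 9.555 g
yeast extract: 0.949 g per 100 mL × 637 mL ÷ 100 = 6.045 g
nicotinic acid: 4.38 mg/L × 0.637 L = 2.790 mg
trehalose: 17.3 g/L × 0.637 L = 11.020 g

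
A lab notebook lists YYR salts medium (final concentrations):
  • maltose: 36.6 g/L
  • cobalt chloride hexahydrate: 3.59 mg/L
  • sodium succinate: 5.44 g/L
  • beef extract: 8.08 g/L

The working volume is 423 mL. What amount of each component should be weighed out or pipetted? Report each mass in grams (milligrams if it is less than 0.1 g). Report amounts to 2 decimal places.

Scale factor relative to 1 L: 0.423.
maltose: 36.6 g/L × 0.423 L = 15.48 g
cobalt chloride hexahydrate: 3.59 mg/L × 0.423 L = 1.52 mg
sodium succinate: 5.44 g/L × 0.423 L = 2.30 g
beef extract: 8.08 g/L × 0.423 L = 3.42 g

maltose 15.48 g; cobalt chloride hexahydrate 1.52 mg; sodium succinate 2.30 g; beef extract 3.42 g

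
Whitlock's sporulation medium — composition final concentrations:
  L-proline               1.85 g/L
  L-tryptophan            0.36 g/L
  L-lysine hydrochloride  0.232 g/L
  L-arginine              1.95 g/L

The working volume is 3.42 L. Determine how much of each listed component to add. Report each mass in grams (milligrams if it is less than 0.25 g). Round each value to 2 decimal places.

Working volume: 3.42 L.
L-proline: 1.85 g/L × 3.42 L = 6.33 g
L-tryptophan: 0.36 g/L × 3.42 L = 1.23 g
L-lysine hydrochloride: 0.232 g/L × 3.42 L = 0.79 g
L-arginine: 1.95 g/L × 3.42 L = 6.67 g

L-proline 6.33 g; L-tryptophan 1.23 g; L-lysine hydrochloride 0.79 g; L-arginine 6.67 g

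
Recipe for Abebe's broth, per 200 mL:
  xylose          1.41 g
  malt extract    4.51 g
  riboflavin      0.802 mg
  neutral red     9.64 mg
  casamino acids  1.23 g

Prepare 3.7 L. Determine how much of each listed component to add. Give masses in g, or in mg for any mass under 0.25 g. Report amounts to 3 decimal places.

Scale factor = 3700 mL / 200 mL = 18.5.
xylose: 1.41 g × (3700 mL / 200 mL) = 26.085 g
malt extract: 4.51 g × (3700 mL / 200 mL) = 83.435 g
riboflavin: 0.802 mg × (3700 mL / 200 mL) = 14.837 mg
neutral red: 9.64 mg × (3700 mL / 200 mL) = 178.340 mg
casamino acids: 1.23 g × (3700 mL / 200 mL) = 22.755 g

xylose 26.085 g; malt extract 83.435 g; riboflavin 14.837 mg; neutral red 178.340 mg; casamino acids 22.755 g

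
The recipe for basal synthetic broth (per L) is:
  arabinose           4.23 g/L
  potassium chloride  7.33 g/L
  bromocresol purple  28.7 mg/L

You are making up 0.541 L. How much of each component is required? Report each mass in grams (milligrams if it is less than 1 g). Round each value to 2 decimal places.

arabinose 2.29 g; potassium chloride 3.97 g; bromocresol purple 15.53 mg

Working volume: 0.541 L.
arabinose: 4.23 g/L × 0.541 L = 2.29 g
potassium chloride: 7.33 g/L × 0.541 L = 3.97 g
bromocresol purple: 28.7 mg/L × 0.541 L = 15.53 mg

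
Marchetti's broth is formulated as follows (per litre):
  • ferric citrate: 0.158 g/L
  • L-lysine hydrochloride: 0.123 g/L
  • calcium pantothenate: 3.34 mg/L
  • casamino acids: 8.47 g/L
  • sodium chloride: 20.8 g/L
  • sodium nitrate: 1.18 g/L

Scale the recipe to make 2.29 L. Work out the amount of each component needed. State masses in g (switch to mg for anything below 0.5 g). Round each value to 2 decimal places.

ferric citrate 361.82 mg; L-lysine hydrochloride 281.67 mg; calcium pantothenate 7.65 mg; casamino acids 19.40 g; sodium chloride 47.63 g; sodium nitrate 2.70 g

Scale factor relative to 1 L: 2.29.
ferric citrate: 0.158 g/L × 2.29 L = 0.36182 g = 361.82 mg
L-lysine hydrochloride: 0.123 g/L × 2.29 L = 0.28167 g = 281.67 mg
calcium pantothenate: 3.34 mg/L × 2.29 L = 7.65 mg
casamino acids: 8.47 g/L × 2.29 L = 19.40 g
sodium chloride: 20.8 g/L × 2.29 L = 47.63 g
sodium nitrate: 1.18 g/L × 2.29 L = 2.70 g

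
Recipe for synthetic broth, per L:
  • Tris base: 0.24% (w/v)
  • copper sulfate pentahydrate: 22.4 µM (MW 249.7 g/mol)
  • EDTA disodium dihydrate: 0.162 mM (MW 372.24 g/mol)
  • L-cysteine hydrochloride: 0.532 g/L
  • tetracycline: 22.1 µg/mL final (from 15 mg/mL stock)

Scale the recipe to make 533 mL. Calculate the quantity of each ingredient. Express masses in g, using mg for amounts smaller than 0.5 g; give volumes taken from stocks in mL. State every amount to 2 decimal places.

Tris base 1.28 g; copper sulfate pentahydrate 2.98 mg; EDTA disodium dihydrate 32.14 mg; L-cysteine hydrochloride 283.56 mg; tetracycline 0.79 mL

Target volume = 533 mL = 0.533 L.
Tris base: 0.24% w/v = 2.4 g/L → 2.4 × 0.533 L = 1.28 g
copper sulfate pentahydrate: 22.4 µmol/L × 249.7 g/mol × 0.533 L ÷ 1000 = 2.98 mg
EDTA disodium dihydrate: 0.162 mmol/L × 372.24 mg/mmol × 0.533 L = 32.14 mg
L-cysteine hydrochloride: 0.532 g/L × 0.533 L = 0.283556 g = 283.56 mg
tetracycline: V = C2·V2/C1 = 22.1 µg/mL × 533 mL ÷ 15000 µg/mL = 0.79 mL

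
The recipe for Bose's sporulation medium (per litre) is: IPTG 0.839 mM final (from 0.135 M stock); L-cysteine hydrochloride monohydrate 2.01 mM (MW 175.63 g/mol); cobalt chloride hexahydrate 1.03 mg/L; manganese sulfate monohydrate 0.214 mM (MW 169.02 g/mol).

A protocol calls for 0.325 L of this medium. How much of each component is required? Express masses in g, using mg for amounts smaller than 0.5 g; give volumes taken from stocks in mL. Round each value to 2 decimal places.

IPTG 2.02 mL; L-cysteine hydrochloride monohydrate 114.73 mg; cobalt chloride hexahydrate 0.33 mg; manganese sulfate monohydrate 11.76 mg

Scale factor relative to 1 L: 0.325.
IPTG: C1V1 = C2V2 → 0.839 mM × 325 mL ÷ 135 mM = 2.02 mL
L-cysteine hydrochloride monohydrate: 2.01 mmol/L × 175.63 mg/mmol × 0.325 L = 114.73 mg
cobalt chloride hexahydrate: 1.03 mg/L × 0.325 L = 0.33 mg
manganese sulfate monohydrate: 0.214 mmol/L × 169.02 mg/mmol × 0.325 L = 11.76 mg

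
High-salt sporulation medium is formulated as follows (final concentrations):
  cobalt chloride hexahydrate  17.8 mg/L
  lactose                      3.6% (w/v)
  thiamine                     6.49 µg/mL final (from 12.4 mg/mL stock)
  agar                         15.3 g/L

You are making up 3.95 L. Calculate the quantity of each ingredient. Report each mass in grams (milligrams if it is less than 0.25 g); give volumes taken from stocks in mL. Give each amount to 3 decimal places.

Scale factor relative to 1 L: 3.95.
cobalt chloride hexahydrate: 17.8 mg/L × 3.95 L = 70.310 mg
lactose: 3.6% w/v = 36 g/L → 36 × 3.95 L = 142.200 g
thiamine: V = C2·V2/C1 = 6.49 µg/mL × 3950 mL ÷ 12400 µg/mL = 2.067 mL
agar: 15.3 g/L × 3.95 L = 60.435 g

cobalt chloride hexahydrate 70.310 mg; lactose 142.200 g; thiamine 2.067 mL; agar 60.435 g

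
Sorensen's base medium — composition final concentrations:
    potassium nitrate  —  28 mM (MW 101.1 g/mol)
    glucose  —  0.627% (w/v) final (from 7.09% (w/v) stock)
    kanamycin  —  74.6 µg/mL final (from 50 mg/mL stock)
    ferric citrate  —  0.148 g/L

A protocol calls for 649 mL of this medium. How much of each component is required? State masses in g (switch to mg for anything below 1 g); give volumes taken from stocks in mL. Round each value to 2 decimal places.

potassium nitrate 1.84 g; glucose 57.39 mL; kanamycin 0.97 mL; ferric citrate 96.05 mg

Target volume = 649 mL = 0.649 L.
potassium nitrate: 28 mmol/L × 101.1 g/mol × 0.649 L ÷ 1000 = 1.84 g
glucose: V = C2·V2/C1 = 0.627% ÷ 7.09% × 649 mL = 57.39 mL
kanamycin: V = C2·V2/C1 = 74.6 µg/mL × 649 mL ÷ 50000 µg/mL = 0.97 mL
ferric citrate: 0.148 g/L × 0.649 L = 0.096052 g = 96.05 mg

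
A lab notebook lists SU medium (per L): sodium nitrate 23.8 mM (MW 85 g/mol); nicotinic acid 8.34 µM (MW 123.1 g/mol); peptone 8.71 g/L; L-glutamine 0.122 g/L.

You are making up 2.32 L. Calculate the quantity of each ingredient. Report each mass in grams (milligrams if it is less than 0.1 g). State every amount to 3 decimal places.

Scale factor relative to 1 L: 2.32.
sodium nitrate: 23.8 mmol/L × 85 g/mol × 2.32 L ÷ 1000 = 4.693 g
nicotinic acid: 8.34 µmol/L × 123.1 g/mol × 2.32 L ÷ 1000 = 2.382 mg
peptone: 8.71 g/L × 2.32 L = 20.207 g
L-glutamine: 0.122 g/L × 2.32 L = 0.283 g

sodium nitrate 4.693 g; nicotinic acid 2.382 mg; peptone 20.207 g; L-glutamine 0.283 g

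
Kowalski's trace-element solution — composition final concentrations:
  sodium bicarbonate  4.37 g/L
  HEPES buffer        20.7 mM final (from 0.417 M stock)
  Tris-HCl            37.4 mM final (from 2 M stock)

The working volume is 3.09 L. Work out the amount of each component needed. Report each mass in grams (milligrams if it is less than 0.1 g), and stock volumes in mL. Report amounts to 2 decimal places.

Scale factor relative to 1 L: 3.09.
sodium bicarbonate: 4.37 g/L × 3.09 L = 13.50 g
HEPES buffer: V = C2·V2/C1 = 20.7 mM × 3090 mL ÷ 417 mM = 153.39 mL
Tris-HCl: C1V1 = C2V2 → 37.4 mM × 3090 mL ÷ 2000 mM = 57.78 mL

sodium bicarbonate 13.50 g; HEPES buffer 153.39 mL; Tris-HCl 57.78 mL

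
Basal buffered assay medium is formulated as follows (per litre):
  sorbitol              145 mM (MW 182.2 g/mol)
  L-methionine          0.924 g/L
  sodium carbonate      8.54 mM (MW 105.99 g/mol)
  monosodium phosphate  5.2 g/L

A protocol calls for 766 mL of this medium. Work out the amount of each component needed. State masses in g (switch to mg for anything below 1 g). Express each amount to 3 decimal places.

sorbitol 20.237 g; L-methionine 707.784 mg; sodium carbonate 693.348 mg; monosodium phosphate 3.983 g

Scale factor relative to 1 L: 0.766.
sorbitol: 145 mmol/L × 182.2 g/mol × 0.766 L ÷ 1000 = 20.237 g
L-methionine: 0.924 g/L × 0.766 L = 0.707784 g = 707.784 mg
sodium carbonate: 8.54 mmol/L × 105.99 mg/mmol × 0.766 L = 693.348 mg
monosodium phosphate: 5.2 g/L × 0.766 L = 3.983 g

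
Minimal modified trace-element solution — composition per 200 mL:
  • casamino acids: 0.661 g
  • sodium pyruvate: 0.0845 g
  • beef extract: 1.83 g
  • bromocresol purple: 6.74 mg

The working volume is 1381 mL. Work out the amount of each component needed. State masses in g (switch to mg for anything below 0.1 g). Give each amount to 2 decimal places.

casamino acids 4.56 g; sodium pyruvate 0.58 g; beef extract 12.64 g; bromocresol purple 46.54 mg

Scale factor = 1381 mL / 200 mL = 6.905.
casamino acids: 0.661 g × (1381 mL / 200 mL) = 4.56 g
sodium pyruvate: 0.0845 g × (1381 mL / 200 mL) = 0.58 g
beef extract: 1.83 g × (1381 mL / 200 mL) = 12.64 g
bromocresol purple: 6.74 mg × (1381 mL / 200 mL) = 46.54 mg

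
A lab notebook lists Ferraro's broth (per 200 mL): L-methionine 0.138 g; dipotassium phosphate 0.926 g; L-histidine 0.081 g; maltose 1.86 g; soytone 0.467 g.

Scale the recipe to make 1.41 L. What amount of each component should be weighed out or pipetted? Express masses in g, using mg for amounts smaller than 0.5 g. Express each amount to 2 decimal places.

L-methionine 0.97 g; dipotassium phosphate 6.53 g; L-histidine 0.57 g; maltose 13.11 g; soytone 3.29 g

Ratio of target to recipe volume: 1410 / 200 = 7.05.
L-methionine: 0.138 g × (1410 mL / 200 mL) = 0.97 g
dipotassium phosphate: 0.926 g × (1410 mL / 200 mL) = 6.53 g
L-histidine: 0.081 g × (1410 mL / 200 mL) = 0.57 g
maltose: 1.86 g × (1410 mL / 200 mL) = 13.11 g
soytone: 0.467 g × (1410 mL / 200 mL) = 3.29 g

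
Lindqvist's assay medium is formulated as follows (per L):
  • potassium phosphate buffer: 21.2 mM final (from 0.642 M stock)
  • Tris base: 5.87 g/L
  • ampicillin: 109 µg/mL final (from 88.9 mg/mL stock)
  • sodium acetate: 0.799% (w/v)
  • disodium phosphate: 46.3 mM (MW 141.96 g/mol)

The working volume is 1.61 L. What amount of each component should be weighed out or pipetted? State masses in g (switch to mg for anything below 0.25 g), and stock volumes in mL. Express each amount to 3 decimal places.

Working volume: 1.61 L.
potassium phosphate buffer: V = C2·V2/C1 = 21.2 mM × 1610 mL ÷ 642 mM = 53.165 mL
Tris base: 5.87 g/L × 1.61 L = 9.451 g
ampicillin: dilute stock: 109 µg/mL × 1610 mL ÷ 88900 µg/mL = 1.974 mL
sodium acetate: 0.799 g per 100 mL × 1610 mL ÷ 100 = 12.864 g
disodium phosphate: 46.3 mmol/L × 141.96 g/mol × 1.61 L ÷ 1000 = 10.582 g

potassium phosphate buffer 53.165 mL; Tris base 9.451 g; ampicillin 1.974 mL; sodium acetate 12.864 g; disodium phosphate 10.582 g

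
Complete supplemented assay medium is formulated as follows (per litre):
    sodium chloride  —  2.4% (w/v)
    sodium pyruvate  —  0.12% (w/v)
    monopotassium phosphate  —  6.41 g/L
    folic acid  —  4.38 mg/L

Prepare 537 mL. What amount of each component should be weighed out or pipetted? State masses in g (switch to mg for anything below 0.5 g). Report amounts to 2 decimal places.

sodium chloride 12.89 g; sodium pyruvate 0.64 g; monopotassium phosphate 3.44 g; folic acid 2.35 mg

Target volume = 537 mL = 0.537 L.
sodium chloride: 2.4% w/v = 24 g/L → 24 × 0.537 L = 12.89 g
sodium pyruvate: 0.12% w/v = 1.2 g/L → 1.2 × 0.537 L = 0.64 g
monopotassium phosphate: 6.41 g/L × 0.537 L = 3.44 g
folic acid: 4.38 mg/L × 0.537 L = 2.35 mg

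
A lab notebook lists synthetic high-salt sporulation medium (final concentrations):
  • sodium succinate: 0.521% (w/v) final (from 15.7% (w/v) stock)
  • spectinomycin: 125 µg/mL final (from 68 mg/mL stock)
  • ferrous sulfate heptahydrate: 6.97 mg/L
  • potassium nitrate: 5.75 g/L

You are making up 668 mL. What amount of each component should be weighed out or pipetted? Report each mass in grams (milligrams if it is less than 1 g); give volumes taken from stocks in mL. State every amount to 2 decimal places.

Working volume: 668 mL = 0.668 L.
sodium succinate: V = C2·V2/C1 = 0.521% ÷ 15.7% × 668 mL = 22.17 mL
spectinomycin: dilute stock: 125 µg/mL × 668 mL ÷ 68000 µg/mL = 1.23 mL
ferrous sulfate heptahydrate: 6.97 mg/L × 0.668 L = 4.66 mg
potassium nitrate: 5.75 g/L × 0.668 L = 3.84 g

sodium succinate 22.17 mL; spectinomycin 1.23 mL; ferrous sulfate heptahydrate 4.66 mg; potassium nitrate 3.84 g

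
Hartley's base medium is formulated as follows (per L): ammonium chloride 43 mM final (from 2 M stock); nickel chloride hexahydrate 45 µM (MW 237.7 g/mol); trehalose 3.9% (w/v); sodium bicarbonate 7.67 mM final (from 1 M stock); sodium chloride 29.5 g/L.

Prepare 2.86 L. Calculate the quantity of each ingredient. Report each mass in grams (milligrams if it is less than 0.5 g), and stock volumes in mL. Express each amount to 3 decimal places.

ammonium chloride 61.490 mL; nickel chloride hexahydrate 30.592 mg; trehalose 111.540 g; sodium bicarbonate 21.936 mL; sodium chloride 84.370 g

Working volume: 2.86 L.
ammonium chloride: V = C2·V2/C1 = 43 mM × 2860 mL ÷ 2000 mM = 61.490 mL
nickel chloride hexahydrate: 45 µmol/L × 237.7 g/mol × 2.86 L ÷ 1000 = 30.592 mg
trehalose: 3.9 g per 100 mL × 2860 mL ÷ 100 = 111.540 g
sodium bicarbonate: V = C2·V2/C1 = 7.67 mM × 2860 mL ÷ 1000 mM = 21.936 mL
sodium chloride: 29.5 g/L × 2.86 L = 84.370 g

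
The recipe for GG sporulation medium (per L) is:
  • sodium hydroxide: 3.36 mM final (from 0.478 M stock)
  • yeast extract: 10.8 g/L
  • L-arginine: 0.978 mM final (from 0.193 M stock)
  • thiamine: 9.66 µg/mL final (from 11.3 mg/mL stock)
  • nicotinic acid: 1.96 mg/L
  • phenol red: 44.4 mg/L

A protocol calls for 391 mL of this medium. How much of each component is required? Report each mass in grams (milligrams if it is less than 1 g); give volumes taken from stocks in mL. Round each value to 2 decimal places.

Scale factor relative to 1 L: 0.391.
sodium hydroxide: V = C2·V2/C1 = 3.36 mM × 391 mL ÷ 478 mM = 2.75 mL
yeast extract: 10.8 g/L × 0.391 L = 4.22 g
L-arginine: dilute stock: 0.978 mM × 391 mL ÷ 193 mM = 1.98 mL
thiamine: dilute stock: 9.66 µg/mL × 391 mL ÷ 11300 µg/mL = 0.33 mL
nicotinic acid: 1.96 mg/L × 0.391 L = 0.77 mg
phenol red: 44.4 mg/L × 0.391 L = 17.36 mg

sodium hydroxide 2.75 mL; yeast extract 4.22 g; L-arginine 1.98 mL; thiamine 0.33 mL; nicotinic acid 0.77 mg; phenol red 17.36 mg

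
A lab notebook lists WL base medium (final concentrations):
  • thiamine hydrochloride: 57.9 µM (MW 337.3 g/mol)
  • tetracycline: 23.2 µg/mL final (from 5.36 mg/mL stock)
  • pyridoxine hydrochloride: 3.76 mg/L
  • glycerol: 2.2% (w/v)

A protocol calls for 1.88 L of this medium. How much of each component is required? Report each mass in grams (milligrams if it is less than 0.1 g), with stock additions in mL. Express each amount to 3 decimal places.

thiamine hydrochloride 36.716 mg; tetracycline 8.137 mL; pyridoxine hydrochloride 7.069 mg; glycerol 41.360 g

Scale factor relative to 1 L: 1.88.
thiamine hydrochloride: 57.9 µmol/L × 337.3 g/mol × 1.88 L ÷ 1000 = 36.716 mg
tetracycline: dilute stock: 23.2 µg/mL × 1880 mL ÷ 5360 µg/mL = 8.137 mL
pyridoxine hydrochloride: 3.76 mg/L × 1.88 L = 7.069 mg
glycerol: 2.2 g per 100 mL × 1880 mL ÷ 100 = 41.360 g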